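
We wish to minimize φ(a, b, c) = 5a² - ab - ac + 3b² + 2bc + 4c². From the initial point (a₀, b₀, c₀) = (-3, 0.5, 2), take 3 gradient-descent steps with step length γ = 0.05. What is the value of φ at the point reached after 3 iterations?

∇φ = (10a - b - c, -a + 6b + 2c, -a + 2b + 8c)
(a₁, b₁, c₁) = (-3, 0.5, 2) − 0.05·(-32.5, 10, 20) = (-1.375, 0, 1)
(a₂, b₂, c₂) = (-1.375, 0, 1) − 0.05·(-14.75, 3.375, 9.375) = (-0.6375, -0.16875, 0.53125)
(a₃, b₃, c₃) = (-0.6375, -0.16875, 0.53125) − 0.05·(-6.7375, 0.6875, 4.55) = (-0.300625, -0.203125, 0.30375)
φ(-0.300625, -0.203125, 0.30375) = 0.851564453125

0.851564453125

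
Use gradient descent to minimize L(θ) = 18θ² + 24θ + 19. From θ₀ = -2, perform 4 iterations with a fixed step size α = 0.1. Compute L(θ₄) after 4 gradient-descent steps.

66835.66066432

L′(θ) = 36θ + 24
θ₁ = -2 − 0.1·(-48) = 2.8
θ₂ = 2.8 − 0.1·124.8 = -9.68
θ₃ = -9.68 − 0.1·(-324.48) = 22.768
θ₄ = 22.768 − 0.1·843.648 = -61.5968
L(-61.5968) = 66835.66066432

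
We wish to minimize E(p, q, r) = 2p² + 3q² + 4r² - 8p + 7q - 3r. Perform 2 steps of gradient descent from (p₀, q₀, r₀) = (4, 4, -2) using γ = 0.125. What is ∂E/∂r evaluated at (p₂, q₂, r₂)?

∇E = (4p - 8, 6q + 7, 8r - 3)
Step 1: at (4, 4, -2), ∇E = (8, 31, -19) → (4, 4, -2) − 0.125·(8, 31, -19) = (3, 0.125, 0.375)
Step 2: at (3, 0.125, 0.375), ∇E = (4, 7.75, 0) → (3, 0.125, 0.375) − 0.125·(4, 7.75, 0) = (2.5, -0.84375, 0.375)
∂E/∂r at (2.5, -0.84375, 0.375) = 0

0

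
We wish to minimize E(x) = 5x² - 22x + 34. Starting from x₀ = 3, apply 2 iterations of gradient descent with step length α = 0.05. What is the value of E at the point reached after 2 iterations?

10

E′(x) = 10x - 22
Step 1: E′(3) = 8; x₁ = 3 − 0.05·8 = 2.6
Step 2: E′(2.6) = 4; x₂ = 2.6 − 0.05·4 = 2.4
E(2.4) = 10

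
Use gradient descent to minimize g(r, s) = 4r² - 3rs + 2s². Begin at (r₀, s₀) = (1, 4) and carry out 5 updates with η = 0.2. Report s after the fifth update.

-0.1792

∇g = (8r - 3s, -3r + 4s)
Step 1: at (1, 4), ∇g = (-4, 13) → (1, 4) − 0.2·(-4, 13) = (1.8, 1.4)
Step 2: at (1.8, 1.4), ∇g = (10.2, 0.2) → (1.8, 1.4) − 0.2·(10.2, 0.2) = (-0.24, 1.36)
Step 3: at (-0.24, 1.36), ∇g = (-6, 6.16) → (-0.24, 1.36) − 0.2·(-6, 6.16) = (0.96, 0.128)
Step 4: at (0.96, 0.128), ∇g = (7.296, -2.368) → (0.96, 0.128) − 0.2·(7.296, -2.368) = (-0.4992, 0.6016)
Step 5: at (-0.4992, 0.6016), ∇g = (-5.7984, 3.904) → (-0.4992, 0.6016) − 0.2·(-5.7984, 3.904) = (0.66048, -0.1792)
s = -0.1792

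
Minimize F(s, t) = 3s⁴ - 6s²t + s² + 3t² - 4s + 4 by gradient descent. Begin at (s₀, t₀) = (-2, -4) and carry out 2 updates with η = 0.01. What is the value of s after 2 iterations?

0.04

∇F = (12s³ - 12st + 2s - 4, -6s² + 6t)
Step 1: at (-2, -4), ∇F = (-200, -48) → (-2, -4) − 0.01·(-200, -48) = (0, -3.52)
Step 2: at (0, -3.52), ∇F = (-4, -21.12) → (0, -3.52) − 0.01·(-4, -21.12) = (0.04, -3.3088)
s = 0.04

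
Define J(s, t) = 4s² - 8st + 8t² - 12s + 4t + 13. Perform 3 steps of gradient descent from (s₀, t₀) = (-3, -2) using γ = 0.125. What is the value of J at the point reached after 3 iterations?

∇J = (8s - 8t - 12, -8s + 16t + 4)
Step 1: at (-3, -2), ∇J = (-20, -4) → (-3, -2) − 0.125·(-20, -4) = (-0.5, -1.5)
Step 2: at (-0.5, -1.5), ∇J = (-4, -16) → (-0.5, -1.5) − 0.125·(-4, -16) = (0, 0.5)
Step 3: at (0, 0.5), ∇J = (-16, 12) → (0, 0.5) − 0.125·(-16, 12) = (2, -1)
J(2, -1) = 25

25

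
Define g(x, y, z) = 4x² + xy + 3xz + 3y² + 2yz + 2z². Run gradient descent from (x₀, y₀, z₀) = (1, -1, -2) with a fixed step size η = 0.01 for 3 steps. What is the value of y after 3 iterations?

∇g = (8x + y + 3z, x + 6y + 2z, 3x + 2y + 4z)
Step 1: at (1, -1, -2), ∇g = (1, -9, -7) → (1, -1, -2) − 0.01·(1, -9, -7) = (0.99, -0.91, -1.93)
Step 2: at (0.99, -0.91, -1.93), ∇g = (1.22, -8.33, -6.57) → (0.99, -0.91, -1.93) − 0.01·(1.22, -8.33, -6.57) = (0.9778, -0.8267, -1.8643)
Step 3: at (0.9778, -0.8267, -1.8643), ∇g = (1.4028, -7.711, -6.1772) → (0.9778, -0.8267, -1.8643) − 0.01·(1.4028, -7.711, -6.1772) = (0.963772, -0.74959, -1.802528)
y = -0.74959

-0.74959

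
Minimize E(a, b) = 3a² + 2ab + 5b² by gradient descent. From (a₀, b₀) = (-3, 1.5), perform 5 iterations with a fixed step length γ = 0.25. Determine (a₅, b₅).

(-1.3125, -3.1875)

∇E = (6a + 2b, 2a + 10b)
(a₁, b₁) = (-3, 1.5) − 0.25·(-15, 9) = (0.75, -0.75)
(a₂, b₂) = (0.75, -0.75) − 0.25·(3, -6) = (0, 0.75)
(a₃, b₃) = (0, 0.75) − 0.25·(1.5, 7.5) = (-0.375, -1.125)
(a₄, b₄) = (-0.375, -1.125) − 0.25·(-4.5, -12) = (0.75, 1.875)
(a₅, b₅) = (0.75, 1.875) − 0.25·(8.25, 20.25) = (-1.3125, -3.1875)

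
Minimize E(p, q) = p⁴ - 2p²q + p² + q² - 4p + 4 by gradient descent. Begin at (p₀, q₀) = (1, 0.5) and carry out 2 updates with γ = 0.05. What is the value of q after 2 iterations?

0.595

∇E = (4p³ - 4pq + 2p - 4, -2p² + 2q)
Step 1: at (1, 0.5), ∇E = (0, -1) → (1, 0.5) − 0.05·(0, -1) = (1, 0.55)
Step 2: at (1, 0.55), ∇E = (-0.2, -0.9) → (1, 0.55) − 0.05·(-0.2, -0.9) = (1.01, 0.595)
q = 0.595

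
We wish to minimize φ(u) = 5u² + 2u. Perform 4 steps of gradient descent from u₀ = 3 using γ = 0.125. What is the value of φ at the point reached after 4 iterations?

-0.19921875

φ′(u) = 10u + 2
Step 1: φ′(3) = 32; u₁ = 3 − 0.125·32 = -1
Step 2: φ′(-1) = -8; u₂ = -1 − 0.125·(-8) = 0
Step 3: φ′(0) = 2; u₃ = 0 − 0.125·2 = -0.25
Step 4: φ′(-0.25) = -0.5; u₄ = -0.25 − 0.125·(-0.5) = -0.1875
φ(-0.1875) = -0.19921875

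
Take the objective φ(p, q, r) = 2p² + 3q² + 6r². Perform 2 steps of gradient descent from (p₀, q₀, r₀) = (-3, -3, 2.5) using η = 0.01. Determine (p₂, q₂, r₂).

(-2.7648, -2.6508, 1.936)

∇φ = (4p, 6q, 12r)
Step 1: at (-3, -3, 2.5), ∇φ = (-12, -18, 30) → (-3, -3, 2.5) − 0.01·(-12, -18, 30) = (-2.88, -2.82, 2.2)
Step 2: at (-2.88, -2.82, 2.2), ∇φ = (-11.52, -16.92, 26.4) → (-2.88, -2.82, 2.2) − 0.01·(-11.52, -16.92, 26.4) = (-2.7648, -2.6508, 1.936)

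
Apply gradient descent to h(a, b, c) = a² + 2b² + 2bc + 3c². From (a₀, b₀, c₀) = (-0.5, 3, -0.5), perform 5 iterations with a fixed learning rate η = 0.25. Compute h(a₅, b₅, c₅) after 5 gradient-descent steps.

0.576904296875

∇h = (2a, 4b + 2c, 2b + 6c)
Step 1: at (-0.5, 3, -0.5), ∇h = (-1, 11, 3) → (-0.5, 3, -0.5) − 0.25·(-1, 11, 3) = (-0.25, 0.25, -1.25)
Step 2: at (-0.25, 0.25, -1.25), ∇h = (-0.5, -1.5, -7) → (-0.25, 0.25, -1.25) − 0.25·(-0.5, -1.5, -7) = (-0.125, 0.625, 0.5)
Step 3: at (-0.125, 0.625, 0.5), ∇h = (-0.25, 3.5, 4.25) → (-0.125, 0.625, 0.5) − 0.25·(-0.25, 3.5, 4.25) = (-0.0625, -0.25, -0.5625)
Step 4: at (-0.0625, -0.25, -0.5625), ∇h = (-0.125, -2.125, -3.875) → (-0.0625, -0.25, -0.5625) − 0.25·(-0.125, -2.125, -3.875) = (-0.03125, 0.28125, 0.40625)
Step 5: at (-0.03125, 0.28125, 0.40625), ∇h = (-0.0625, 1.9375, 3) → (-0.03125, 0.28125, 0.40625) − 0.25·(-0.0625, 1.9375, 3) = (-0.015625, -0.203125, -0.34375)
h(-0.015625, -0.203125, -0.34375) = 0.576904296875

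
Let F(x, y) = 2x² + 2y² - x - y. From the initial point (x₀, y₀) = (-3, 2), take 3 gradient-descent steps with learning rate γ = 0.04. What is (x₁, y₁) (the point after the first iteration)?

(-2.48, 1.72)

∇F = (4x - 1, 4y - 1)
Step 1: at (-3, 2), ∇F = (-13, 7) → (-3, 2) − 0.04·(-13, 7) = (-2.48, 1.72)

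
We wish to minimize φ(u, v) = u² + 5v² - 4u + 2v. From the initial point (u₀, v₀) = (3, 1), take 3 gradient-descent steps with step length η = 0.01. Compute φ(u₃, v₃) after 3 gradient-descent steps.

0.512217580864

∇φ = (2u - 4, 10v + 2)
Step 1: at (3, 1), ∇φ = (2, 12) → (3, 1) − 0.01·(2, 12) = (2.98, 0.88)
Step 2: at (2.98, 0.88), ∇φ = (1.96, 10.8) → (2.98, 0.88) − 0.01·(1.96, 10.8) = (2.9604, 0.772)
Step 3: at (2.9604, 0.772), ∇φ = (1.9208, 9.72) → (2.9604, 0.772) − 0.01·(1.9208, 9.72) = (2.941192, 0.6748)
φ(2.941192, 0.6748) = 0.512217580864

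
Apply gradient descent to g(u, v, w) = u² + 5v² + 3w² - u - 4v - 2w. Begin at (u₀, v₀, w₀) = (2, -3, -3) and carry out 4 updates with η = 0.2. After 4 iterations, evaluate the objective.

∇g = (2u - 1, 10v - 4, 6w - 2)
(u₁, v₁, w₁) = (2, -3, -3) − 0.2·(3, -34, -20) = (1.4, 3.8, 1)
(u₂, v₂, w₂) = (1.4, 3.8, 1) − 0.2·(1.8, 34, 4) = (1.04, -3, 0.2)
(u₃, v₃, w₃) = (1.04, -3, 0.2) − 0.2·(1.08, -34, -0.8) = (0.824, 3.8, 0.36)
(u₄, v₄, w₄) = (0.824, 3.8, 0.36) − 0.2·(0.648, 34, 0.16) = (0.6944, -3, 0.328)
g(0.6944, -3, 0.328) = 56.45454336

56.45454336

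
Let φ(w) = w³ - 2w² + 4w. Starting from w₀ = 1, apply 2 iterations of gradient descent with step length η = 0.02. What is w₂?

0.882184

φ′(w) = 3w² - 4w + 4
Step 1: φ′(1) = 3; w₁ = 1 − 0.02·3 = 0.94
Step 2: φ′(0.94) = 2.8908; w₂ = 0.94 − 0.02·2.8908 = 0.882184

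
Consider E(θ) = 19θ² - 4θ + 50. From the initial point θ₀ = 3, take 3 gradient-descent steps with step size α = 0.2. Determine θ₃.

-832.12

E′(θ) = 38θ - 4
Step 1: E′(3) = 110; θ₁ = 3 − 0.2·110 = -19
Step 2: E′(-19) = -726; θ₂ = -19 − 0.2·(-726) = 126.2
Step 3: E′(126.2) = 4791.6; θ₃ = 126.2 − 0.2·4791.6 = -832.12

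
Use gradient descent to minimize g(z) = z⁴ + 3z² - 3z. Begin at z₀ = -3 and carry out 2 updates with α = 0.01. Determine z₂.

g′(z) = 4z³ + 6z - 3
Step 1: g′(-3) = -129; z₁ = -3 − 0.01·(-129) = -1.71
Step 2: g′(-1.71) = -33.260844; z₂ = -1.71 − 0.01·(-33.260844) = -1.37739156

-1.37739156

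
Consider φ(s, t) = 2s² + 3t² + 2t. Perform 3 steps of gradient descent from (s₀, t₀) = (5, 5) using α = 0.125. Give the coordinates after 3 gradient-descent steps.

(0.625, -0.25)

∇φ = (4s, 6t + 2)
(s₁, t₁) = (5, 5) − 0.125·(20, 32) = (2.5, 1)
(s₂, t₂) = (2.5, 1) − 0.125·(10, 8) = (1.25, 0)
(s₃, t₃) = (1.25, 0) − 0.125·(5, 2) = (0.625, -0.25)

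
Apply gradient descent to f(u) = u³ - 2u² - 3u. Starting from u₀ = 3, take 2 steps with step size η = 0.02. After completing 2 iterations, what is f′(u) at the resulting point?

6.692223172608

f′(u) = 3u² - 4u - 3
Step 1: f′(3) = 12; u₁ = 3 − 0.02·12 = 2.76
Step 2: f′(2.76) = 8.8128; u₂ = 2.76 − 0.02·8.8128 = 2.583744
f′(u) at (2.583744) = 6.692223172608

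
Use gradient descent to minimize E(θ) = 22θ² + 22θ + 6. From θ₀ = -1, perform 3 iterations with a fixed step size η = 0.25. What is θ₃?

E′(θ) = 44θ + 22
θ₁ = -1 − 0.25·(-22) = 4.5
θ₂ = 4.5 − 0.25·220 = -50.5
θ₃ = -50.5 − 0.25·(-2200) = 499.5

499.5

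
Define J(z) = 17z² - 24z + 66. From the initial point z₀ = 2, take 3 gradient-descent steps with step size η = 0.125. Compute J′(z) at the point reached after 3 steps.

J′(z) = 34z - 24
z₁ = 2 − 0.125·44 = -3.5
z₂ = -3.5 − 0.125·(-143) = 14.375
z₃ = 14.375 − 0.125·464.75 = -43.71875
J′(z) at (-43.71875) = -1510.4375

-1510.4375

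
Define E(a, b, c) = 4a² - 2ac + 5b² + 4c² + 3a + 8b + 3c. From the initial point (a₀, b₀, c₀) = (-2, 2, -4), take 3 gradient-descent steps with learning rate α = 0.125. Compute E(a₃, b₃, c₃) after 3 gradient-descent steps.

∇E = (8a - 2c + 3, 10b + 8, -2a + 8c + 3)
(a₁, b₁, c₁) = (-2, 2, -4) − 0.125·(-5, 28, -25) = (-1.375, -1.5, -0.875)
(a₂, b₂, c₂) = (-1.375, -1.5, -0.875) − 0.125·(-6.25, -7, -1.25) = (-0.59375, -0.625, -0.71875)
(a₃, b₃, c₃) = (-0.59375, -0.625, -0.71875) − 0.125·(-0.3125, 1.75, -1.5625) = (-0.5546875, -0.84375, -0.5234375)
E(-0.5546875, -0.84375, -0.5234375) = -4.6788330078125

-4.6788330078125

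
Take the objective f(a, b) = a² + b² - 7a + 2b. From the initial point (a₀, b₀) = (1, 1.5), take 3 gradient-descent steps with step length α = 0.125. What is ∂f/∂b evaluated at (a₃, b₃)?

∇f = (2a - 7, 2b + 2)
(a₁, b₁) = (1, 1.5) − 0.125·(-5, 5) = (1.625, 0.875)
(a₂, b₂) = (1.625, 0.875) − 0.125·(-3.75, 3.75) = (2.09375, 0.40625)
(a₃, b₃) = (2.09375, 0.40625) − 0.125·(-2.8125, 2.8125) = (2.4453125, 0.0546875)
∂f/∂b at (2.4453125, 0.0546875) = 2.109375

2.109375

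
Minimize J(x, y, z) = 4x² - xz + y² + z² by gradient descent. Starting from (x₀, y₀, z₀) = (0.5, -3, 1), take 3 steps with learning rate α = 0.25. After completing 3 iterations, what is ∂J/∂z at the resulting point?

∇J = (8x - z, 2y, -x + 2z)
Step 1: at (0.5, -3, 1), ∇J = (3, -6, 1.5) → (0.5, -3, 1) − 0.25·(3, -6, 1.5) = (-0.25, -1.5, 0.625)
Step 2: at (-0.25, -1.5, 0.625), ∇J = (-2.625, -3, 1.5) → (-0.25, -1.5, 0.625) − 0.25·(-2.625, -3, 1.5) = (0.40625, -0.75, 0.25)
Step 3: at (0.40625, -0.75, 0.25), ∇J = (3, -1.5, 0.09375) → (0.40625, -0.75, 0.25) − 0.25·(3, -1.5, 0.09375) = (-0.34375, -0.375, 0.2265625)
∂J/∂z at (-0.34375, -0.375, 0.2265625) = 0.796875

0.796875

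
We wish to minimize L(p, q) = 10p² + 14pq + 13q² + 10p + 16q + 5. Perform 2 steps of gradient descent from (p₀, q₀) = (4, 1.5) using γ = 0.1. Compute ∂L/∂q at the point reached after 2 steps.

905.76

∇L = (20p + 14q + 10, 14p + 26q + 16)
(p₁, q₁) = (4, 1.5) − 0.1·(111, 111) = (-7.1, -9.6)
(p₂, q₂) = (-7.1, -9.6) − 0.1·(-266.4, -333) = (19.54, 23.7)
∂L/∂q at (19.54, 23.7) = 905.76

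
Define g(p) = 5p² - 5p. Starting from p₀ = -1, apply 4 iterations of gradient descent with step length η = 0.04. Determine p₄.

g′(p) = 10p - 5
p₁ = -1 − 0.04·(-15) = -0.4
p₂ = -0.4 − 0.04·(-9) = -0.04
p₃ = -0.04 − 0.04·(-5.4) = 0.176
p₄ = 0.176 − 0.04·(-3.24) = 0.3056

0.3056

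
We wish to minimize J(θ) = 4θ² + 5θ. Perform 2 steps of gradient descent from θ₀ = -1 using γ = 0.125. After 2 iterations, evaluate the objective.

J′(θ) = 8θ + 5
θ₁ = -1 − 0.125·(-3) = -0.625
θ₂ = -0.625 − 0.125·0 = -0.625
J(-0.625) = -1.5625

-1.5625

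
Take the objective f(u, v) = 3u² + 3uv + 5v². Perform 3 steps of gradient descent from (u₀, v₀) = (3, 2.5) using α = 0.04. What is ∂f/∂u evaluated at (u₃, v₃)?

6.227712

∇f = (6u + 3v, 3u + 10v)
(u₁, v₁) = (3, 2.5) − 0.04·(25.5, 34) = (1.98, 1.14)
(u₂, v₂) = (1.98, 1.14) − 0.04·(15.3, 17.34) = (1.368, 0.4464)
(u₃, v₃) = (1.368, 0.4464) − 0.04·(9.5472, 8.568) = (0.986112, 0.10368)
∂f/∂u at (0.986112, 0.10368) = 6.227712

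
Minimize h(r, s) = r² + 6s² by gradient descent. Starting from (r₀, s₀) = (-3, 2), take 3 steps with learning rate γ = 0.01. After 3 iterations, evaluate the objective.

19.118279510592

∇h = (2r, 12s)
(r₁, s₁) = (-3, 2) − 0.01·(-6, 24) = (-2.94, 1.76)
(r₂, s₂) = (-2.94, 1.76) − 0.01·(-5.88, 21.12) = (-2.8812, 1.5488)
(r₃, s₃) = (-2.8812, 1.5488) − 0.01·(-5.7624, 18.5856) = (-2.823576, 1.362944)
h(-2.823576, 1.362944) = 19.118279510592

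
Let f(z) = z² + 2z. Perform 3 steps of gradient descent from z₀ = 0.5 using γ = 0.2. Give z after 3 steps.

f′(z) = 2z + 2
z₁ = 0.5 − 0.2·3 = -0.1
z₂ = -0.1 − 0.2·1.8 = -0.46
z₃ = -0.46 − 0.2·1.08 = -0.676

-0.676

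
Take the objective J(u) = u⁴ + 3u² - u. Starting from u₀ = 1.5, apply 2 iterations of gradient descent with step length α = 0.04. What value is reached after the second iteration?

0.48445696

J′(u) = 4u³ + 6u - 1
Step 1: J′(1.5) = 21.5; u₁ = 1.5 − 0.04·21.5 = 0.64
Step 2: J′(0.64) = 3.888576; u₂ = 0.64 − 0.04·3.888576 = 0.48445696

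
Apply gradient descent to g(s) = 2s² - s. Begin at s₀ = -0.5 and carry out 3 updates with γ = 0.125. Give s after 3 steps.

0.15625

g′(s) = 4s - 1
s₁ = -0.5 − 0.125·(-3) = -0.125
s₂ = -0.125 − 0.125·(-1.5) = 0.0625
s₃ = 0.0625 − 0.125·(-0.75) = 0.15625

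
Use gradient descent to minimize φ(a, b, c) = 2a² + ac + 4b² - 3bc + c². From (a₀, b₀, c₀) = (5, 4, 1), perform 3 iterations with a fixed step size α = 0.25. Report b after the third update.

-5.875

∇φ = (4a + c, 8b - 3c, a - 3b + 2c)
(a₁, b₁, c₁) = (5, 4, 1) − 0.25·(21, 29, -5) = (-0.25, -3.25, 2.25)
(a₂, b₂, c₂) = (-0.25, -3.25, 2.25) − 0.25·(1.25, -32.75, 14) = (-0.5625, 4.9375, -1.25)
(a₃, b₃, c₃) = (-0.5625, 4.9375, -1.25) − 0.25·(-3.5, 43.25, -17.875) = (0.3125, -5.875, 3.21875)
b = -5.875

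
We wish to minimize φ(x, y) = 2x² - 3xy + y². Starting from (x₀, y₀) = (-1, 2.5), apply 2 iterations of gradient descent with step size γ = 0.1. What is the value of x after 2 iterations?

0.6

∇φ = (4x - 3y, -3x + 2y)
Step 1: at (-1, 2.5), ∇φ = (-11.5, 8) → (-1, 2.5) − 0.1·(-11.5, 8) = (0.15, 1.7)
Step 2: at (0.15, 1.7), ∇φ = (-4.5, 2.95) → (0.15, 1.7) − 0.1·(-4.5, 2.95) = (0.6, 1.405)
x = 0.6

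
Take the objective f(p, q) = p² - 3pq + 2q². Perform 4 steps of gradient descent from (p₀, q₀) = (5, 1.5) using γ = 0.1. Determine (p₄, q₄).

∇f = (2p - 3q, -3p + 4q)
Step 1: at (5, 1.5), ∇f = (5.5, -9) → (5, 1.5) − 0.1·(5.5, -9) = (4.45, 2.4)
Step 2: at (4.45, 2.4), ∇f = (1.7, -3.75) → (4.45, 2.4) − 0.1·(1.7, -3.75) = (4.28, 2.775)
Step 3: at (4.28, 2.775), ∇f = (0.235, -1.74) → (4.28, 2.775) − 0.1·(0.235, -1.74) = (4.2565, 2.949)
Step 4: at (4.2565, 2.949), ∇f = (-0.334, -0.9735) → (4.2565, 2.949) − 0.1·(-0.334, -0.9735) = (4.2899, 3.04635)

(4.2899, 3.04635)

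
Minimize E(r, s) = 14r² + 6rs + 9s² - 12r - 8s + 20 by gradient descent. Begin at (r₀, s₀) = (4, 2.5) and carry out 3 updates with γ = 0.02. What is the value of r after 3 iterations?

0.514112

∇E = (28r + 6s - 12, 6r + 18s - 8)
Step 1: at (4, 2.5), ∇E = (115, 61) → (4, 2.5) − 0.02·(115, 61) = (1.7, 1.28)
Step 2: at (1.7, 1.28), ∇E = (43.28, 25.24) → (1.7, 1.28) − 0.02·(43.28, 25.24) = (0.8344, 0.7752)
Step 3: at (0.8344, 0.7752), ∇E = (16.0144, 10.96) → (0.8344, 0.7752) − 0.02·(16.0144, 10.96) = (0.514112, 0.556)
r = 0.514112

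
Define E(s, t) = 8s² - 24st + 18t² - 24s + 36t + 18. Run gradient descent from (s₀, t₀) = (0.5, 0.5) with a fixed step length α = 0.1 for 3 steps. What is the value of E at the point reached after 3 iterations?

134481.277728

∇E = (16s - 24t - 24, -24s + 36t + 36)
Step 1: at (0.5, 0.5), ∇E = (-28, 42) → (0.5, 0.5) − 0.1·(-28, 42) = (3.3, -3.7)
Step 2: at (3.3, -3.7), ∇E = (117.6, -176.4) → (3.3, -3.7) − 0.1·(117.6, -176.4) = (-8.46, 13.94)
Step 3: at (-8.46, 13.94), ∇E = (-493.92, 740.88) → (-8.46, 13.94) − 0.1·(-493.92, 740.88) = (40.932, -60.148)
E(40.932, -60.148) = 134481.277728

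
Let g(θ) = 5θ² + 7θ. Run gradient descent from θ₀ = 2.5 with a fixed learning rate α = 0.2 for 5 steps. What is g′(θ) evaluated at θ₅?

g′(θ) = 10θ + 7
Step 1: g′(2.5) = 32; θ₁ = 2.5 − 0.2·32 = -3.9
Step 2: g′(-3.9) = -32; θ₂ = -3.9 − 0.2·(-32) = 2.5
Step 3: g′(2.5) = 32; θ₃ = 2.5 − 0.2·32 = -3.9
Step 4: g′(-3.9) = -32; θ₄ = -3.9 − 0.2·(-32) = 2.5
Step 5: g′(2.5) = 32; θ₅ = 2.5 − 0.2·32 = -3.9
g′(θ) at (-3.9) = -32

-32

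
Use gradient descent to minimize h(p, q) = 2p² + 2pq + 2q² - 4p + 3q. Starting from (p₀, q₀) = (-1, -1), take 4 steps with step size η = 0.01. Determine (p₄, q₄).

(-0.62662232, -0.89833376)

∇h = (4p + 2q - 4, 2p + 4q + 3)
Step 1: at (-1, -1), ∇h = (-10, -3) → (-1, -1) − 0.01·(-10, -3) = (-0.9, -0.97)
Step 2: at (-0.9, -0.97), ∇h = (-9.54, -2.68) → (-0.9, -0.97) − 0.01·(-9.54, -2.68) = (-0.8046, -0.9432)
Step 3: at (-0.8046, -0.9432), ∇h = (-9.1048, -2.382) → (-0.8046, -0.9432) − 0.01·(-9.1048, -2.382) = (-0.713552, -0.91938)
Step 4: at (-0.713552, -0.91938), ∇h = (-8.692968, -2.104624) → (-0.713552, -0.91938) − 0.01·(-8.692968, -2.104624) = (-0.62662232, -0.89833376)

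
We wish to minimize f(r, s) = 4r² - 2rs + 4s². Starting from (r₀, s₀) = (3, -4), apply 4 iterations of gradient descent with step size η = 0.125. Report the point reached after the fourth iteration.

∇f = (8r - 2s, -2r + 8s)
(r₁, s₁) = (3, -4) − 0.125·(32, -38) = (-1, 0.75)
(r₂, s₂) = (-1, 0.75) − 0.125·(-9.5, 8) = (0.1875, -0.25)
(r₃, s₃) = (0.1875, -0.25) − 0.125·(2, -2.375) = (-0.0625, 0.046875)
(r₄, s₄) = (-0.0625, 0.046875) − 0.125·(-0.59375, 0.5) = (0.01171875, -0.015625)

(0.01171875, -0.015625)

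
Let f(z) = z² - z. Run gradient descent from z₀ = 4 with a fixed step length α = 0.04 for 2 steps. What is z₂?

3.4624

f′(z) = 2z - 1
z₁ = 4 − 0.04·7 = 3.72
z₂ = 3.72 − 0.04·6.44 = 3.4624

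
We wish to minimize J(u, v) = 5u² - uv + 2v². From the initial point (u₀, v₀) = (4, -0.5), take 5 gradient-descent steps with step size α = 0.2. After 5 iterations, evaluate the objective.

113.487654912

∇J = (10u - v, -u + 4v)
Step 1: at (4, -0.5), ∇J = (40.5, -6) → (4, -0.5) − 0.2·(40.5, -6) = (-4.1, 0.7)
Step 2: at (-4.1, 0.7), ∇J = (-41.7, 6.9) → (-4.1, 0.7) − 0.2·(-41.7, 6.9) = (4.24, -0.68)
Step 3: at (4.24, -0.68), ∇J = (43.08, -6.96) → (4.24, -0.68) − 0.2·(43.08, -6.96) = (-4.376, 0.712)
Step 4: at (-4.376, 0.712), ∇J = (-44.472, 7.224) → (-4.376, 0.712) − 0.2·(-44.472, 7.224) = (4.5184, -0.7328)
Step 5: at (4.5184, -0.7328), ∇J = (45.9168, -7.4496) → (4.5184, -0.7328) − 0.2·(45.9168, -7.4496) = (-4.66496, 0.75712)
J(-4.66496, 0.75712) = 113.487654912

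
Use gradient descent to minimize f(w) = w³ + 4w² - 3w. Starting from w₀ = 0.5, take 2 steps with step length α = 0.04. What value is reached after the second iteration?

0.390212

f′(w) = 3w² + 8w - 3
w₁ = 0.5 − 0.04·1.75 = 0.43
w₂ = 0.43 − 0.04·0.9947 = 0.390212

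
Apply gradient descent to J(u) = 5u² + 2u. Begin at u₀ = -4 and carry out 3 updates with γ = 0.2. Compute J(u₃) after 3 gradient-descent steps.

J′(u) = 10u + 2
u₁ = -4 − 0.2·(-38) = 3.6
u₂ = 3.6 − 0.2·38 = -4
u₃ = -4 − 0.2·(-38) = 3.6
J(3.6) = 72

72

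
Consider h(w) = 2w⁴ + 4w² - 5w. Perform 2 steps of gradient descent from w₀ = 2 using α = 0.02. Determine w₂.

0.5

h′(w) = 8w³ + 8w - 5
w₁ = 2 − 0.02·75 = 0.5
w₂ = 0.5 − 0.02·0 = 0.5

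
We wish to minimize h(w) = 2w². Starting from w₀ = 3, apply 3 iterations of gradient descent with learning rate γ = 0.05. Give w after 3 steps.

1.536

h′(w) = 4w
w₁ = 3 − 0.05·12 = 2.4
w₂ = 2.4 − 0.05·9.6 = 1.92
w₃ = 1.92 − 0.05·7.68 = 1.536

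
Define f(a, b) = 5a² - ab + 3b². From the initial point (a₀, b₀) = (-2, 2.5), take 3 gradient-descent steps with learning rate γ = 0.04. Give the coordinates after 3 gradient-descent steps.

∇f = (10a - b, -a + 6b)
Step 1: at (-2, 2.5), ∇f = (-22.5, 17) → (-2, 2.5) − 0.04·(-22.5, 17) = (-1.1, 1.82)
Step 2: at (-1.1, 1.82), ∇f = (-12.82, 12.02) → (-1.1, 1.82) − 0.04·(-12.82, 12.02) = (-0.5872, 1.3392)
Step 3: at (-0.5872, 1.3392), ∇f = (-7.2112, 8.6224) → (-0.5872, 1.3392) − 0.04·(-7.2112, 8.6224) = (-0.298752, 0.994304)

(-0.298752, 0.994304)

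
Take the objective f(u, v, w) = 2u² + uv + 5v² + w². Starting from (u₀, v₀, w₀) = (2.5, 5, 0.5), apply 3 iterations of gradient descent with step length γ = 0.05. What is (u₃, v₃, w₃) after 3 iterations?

∇f = (4u + v, u + 10v, 2w)
Step 1: at (2.5, 5, 0.5), ∇f = (15, 52.5, 1) → (2.5, 5, 0.5) − 0.05·(15, 52.5, 1) = (1.75, 2.375, 0.45)
Step 2: at (1.75, 2.375, 0.45), ∇f = (9.375, 25.5, 0.9) → (1.75, 2.375, 0.45) − 0.05·(9.375, 25.5, 0.9) = (1.28125, 1.1, 0.405)
Step 3: at (1.28125, 1.1, 0.405), ∇f = (6.225, 12.28125, 0.81) → (1.28125, 1.1, 0.405) − 0.05·(6.225, 12.28125, 0.81) = (0.97, 0.4859375, 0.3645)

(0.97, 0.4859375, 0.3645)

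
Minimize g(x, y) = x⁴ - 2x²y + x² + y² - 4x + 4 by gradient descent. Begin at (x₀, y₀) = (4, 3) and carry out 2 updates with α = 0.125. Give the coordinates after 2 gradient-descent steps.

(5608.625, 131.25)

∇g = (4x³ - 4xy + 2x - 4, -2x² + 2y)
Step 1: at (4, 3), ∇g = (212, -26) → (4, 3) − 0.125·(212, -26) = (-22.5, 6.25)
Step 2: at (-22.5, 6.25), ∇g = (-45049, -1000) → (-22.5, 6.25) − 0.125·(-45049, -1000) = (5608.625, 131.25)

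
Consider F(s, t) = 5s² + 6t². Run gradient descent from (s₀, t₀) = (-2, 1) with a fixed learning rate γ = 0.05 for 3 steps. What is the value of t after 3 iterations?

0.064

∇F = (10s, 12t)
(s₁, t₁) = (-2, 1) − 0.05·(-20, 12) = (-1, 0.4)
(s₂, t₂) = (-1, 0.4) − 0.05·(-10, 4.8) = (-0.5, 0.16)
(s₃, t₃) = (-0.5, 0.16) − 0.05·(-5, 1.92) = (-0.25, 0.064)
t = 0.064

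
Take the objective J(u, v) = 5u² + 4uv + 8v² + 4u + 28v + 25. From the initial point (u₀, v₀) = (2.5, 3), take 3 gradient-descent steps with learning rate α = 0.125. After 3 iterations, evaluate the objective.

∇J = (10u + 4v + 4, 4u + 16v + 28)
Step 1: at (2.5, 3), ∇J = (41, 86) → (2.5, 3) − 0.125·(41, 86) = (-2.625, -7.75)
Step 2: at (-2.625, -7.75), ∇J = (-53.25, -106.5) → (-2.625, -7.75) − 0.125·(-53.25, -106.5) = (4.03125, 5.5625)
Step 3: at (4.03125, 5.5625), ∇J = (66.5625, 133.125) → (4.03125, 5.5625) − 0.125·(66.5625, 133.125) = (-4.2890625, -11.078125)
J(-4.2890625, -11.078125) = 961.49444580078125

961.49444580078125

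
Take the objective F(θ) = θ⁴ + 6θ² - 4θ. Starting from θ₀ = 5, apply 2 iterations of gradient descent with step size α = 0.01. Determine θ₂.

F′(θ) = 4θ³ + 12θ - 4
Step 1: F′(5) = 556; θ₁ = 5 − 0.01·556 = -0.56
Step 2: F′(-0.56) = -11.422464; θ₂ = -0.56 − 0.01·(-11.422464) = -0.44577536

-0.44577536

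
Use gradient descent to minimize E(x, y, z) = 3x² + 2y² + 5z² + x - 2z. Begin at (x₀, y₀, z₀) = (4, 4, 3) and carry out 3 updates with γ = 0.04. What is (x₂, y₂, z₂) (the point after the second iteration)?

∇E = (6x + 1, 4y, 10z - 2)
Step 1: at (4, 4, 3), ∇E = (25, 16, 28) → (4, 4, 3) − 0.04·(25, 16, 28) = (3, 3.36, 1.88)
Step 2: at (3, 3.36, 1.88), ∇E = (19, 13.44, 16.8) → (3, 3.36, 1.88) − 0.04·(19, 13.44, 16.8) = (2.24, 2.8224, 1.208)

(2.24, 2.8224, 1.208)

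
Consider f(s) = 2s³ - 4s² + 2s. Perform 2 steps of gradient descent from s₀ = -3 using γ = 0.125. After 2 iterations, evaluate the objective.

f′(s) = 6s² - 8s + 2
Step 1: f′(-3) = 80; s₁ = -3 − 0.125·80 = -13
Step 2: f′(-13) = 1120; s₂ = -13 − 0.125·1120 = -153
f(-153) = -7257096

-7257096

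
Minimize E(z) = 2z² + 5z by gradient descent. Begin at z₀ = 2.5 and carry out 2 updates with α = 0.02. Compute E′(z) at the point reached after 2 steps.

E′(z) = 4z + 5
z₁ = 2.5 − 0.02·15 = 2.2
z₂ = 2.2 − 0.02·13.8 = 1.924
E′(z) at (1.924) = 12.696

12.696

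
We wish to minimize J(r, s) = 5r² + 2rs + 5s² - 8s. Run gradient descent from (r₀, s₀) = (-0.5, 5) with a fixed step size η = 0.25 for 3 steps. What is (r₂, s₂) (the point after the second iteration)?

∇J = (10r + 2s, 2r + 10s - 8)
(r₁, s₁) = (-0.5, 5) − 0.25·(5, 41) = (-1.75, -5.25)
(r₂, s₂) = (-1.75, -5.25) − 0.25·(-28, -64) = (5.25, 10.75)

(5.25, 10.75)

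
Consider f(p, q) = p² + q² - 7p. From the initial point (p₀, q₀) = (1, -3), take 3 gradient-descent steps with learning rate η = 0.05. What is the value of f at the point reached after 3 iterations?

∇f = (2p - 7, 2q)
Step 1: at (1, -3), ∇f = (-5, -6) → (1, -3) − 0.05·(-5, -6) = (1.25, -2.7)
Step 2: at (1.25, -2.7), ∇f = (-4.5, -5.4) → (1.25, -2.7) − 0.05·(-4.5, -5.4) = (1.475, -2.43)
Step 3: at (1.475, -2.43), ∇f = (-4.05, -4.86) → (1.475, -2.43) − 0.05·(-4.05, -4.86) = (1.6775, -2.187)
f(1.6775, -2.187) = -4.14552475

-4.14552475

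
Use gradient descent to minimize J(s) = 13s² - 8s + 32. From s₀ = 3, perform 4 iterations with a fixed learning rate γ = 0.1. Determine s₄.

J′(s) = 26s - 8
s₁ = 3 − 0.1·70 = -4
s₂ = -4 − 0.1·(-112) = 7.2
s₃ = 7.2 − 0.1·179.2 = -10.72
s₄ = -10.72 − 0.1·(-286.72) = 17.952

17.952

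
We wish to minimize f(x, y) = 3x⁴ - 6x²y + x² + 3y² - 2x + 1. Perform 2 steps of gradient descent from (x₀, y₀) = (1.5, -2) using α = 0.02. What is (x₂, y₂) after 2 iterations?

(0.00991, -1.3109)

∇f = (12x³ - 12xy + 2x - 2, -6x² + 6y)
(x₁, y₁) = (1.5, -2) − 0.02·(77.5, -25.5) = (-0.05, -1.49)
(x₂, y₂) = (-0.05, -1.49) − 0.02·(-2.9955, -8.955) = (0.00991, -1.3109)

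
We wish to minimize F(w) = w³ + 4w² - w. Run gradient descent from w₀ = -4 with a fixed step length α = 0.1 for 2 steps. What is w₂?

-10.075

F′(w) = 3w² + 8w - 1
w₁ = -4 − 0.1·15 = -5.5
w₂ = -5.5 − 0.1·45.75 = -10.075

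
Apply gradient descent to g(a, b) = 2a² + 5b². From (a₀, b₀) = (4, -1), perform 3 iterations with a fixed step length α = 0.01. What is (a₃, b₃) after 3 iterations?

∇g = (4a, 10b)
Step 1: at (4, -1), ∇g = (16, -10) → (4, -1) − 0.01·(16, -10) = (3.84, -0.9)
Step 2: at (3.84, -0.9), ∇g = (15.36, -9) → (3.84, -0.9) − 0.01·(15.36, -9) = (3.6864, -0.81)
Step 3: at (3.6864, -0.81), ∇g = (14.7456, -8.1) → (3.6864, -0.81) − 0.01·(14.7456, -8.1) = (3.538944, -0.729)

(3.538944, -0.729)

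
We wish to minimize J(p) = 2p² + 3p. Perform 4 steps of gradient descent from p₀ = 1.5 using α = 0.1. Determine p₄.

-0.4584

J′(p) = 4p + 3
p₁ = 1.5 − 0.1·9 = 0.6
p₂ = 0.6 − 0.1·5.4 = 0.06
p₃ = 0.06 − 0.1·3.24 = -0.264
p₄ = -0.264 − 0.1·1.944 = -0.4584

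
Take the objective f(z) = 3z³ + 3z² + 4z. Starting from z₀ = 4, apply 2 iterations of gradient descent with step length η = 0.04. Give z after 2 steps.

-5.334784

f′(z) = 9z² + 6z + 4
Step 1: f′(4) = 172; z₁ = 4 − 0.04·172 = -2.88
Step 2: f′(-2.88) = 61.3696; z₂ = -2.88 − 0.04·61.3696 = -5.334784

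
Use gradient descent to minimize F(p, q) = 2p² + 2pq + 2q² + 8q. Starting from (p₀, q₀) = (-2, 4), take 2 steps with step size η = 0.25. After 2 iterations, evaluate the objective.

-6.5

∇F = (4p + 2q, 2p + 4q + 8)
(p₁, q₁) = (-2, 4) − 0.25·(0, 20) = (-2, -1)
(p₂, q₂) = (-2, -1) − 0.25·(-10, 0) = (0.5, -1)
F(0.5, -1) = -6.5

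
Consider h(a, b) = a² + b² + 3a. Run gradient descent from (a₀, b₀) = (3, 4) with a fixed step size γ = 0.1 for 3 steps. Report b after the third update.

∇h = (2a + 3, 2b)
Step 1: at (3, 4), ∇h = (9, 8) → (3, 4) − 0.1·(9, 8) = (2.1, 3.2)
Step 2: at (2.1, 3.2), ∇h = (7.2, 6.4) → (2.1, 3.2) − 0.1·(7.2, 6.4) = (1.38, 2.56)
Step 3: at (1.38, 2.56), ∇h = (5.76, 5.12) → (1.38, 2.56) − 0.1·(5.76, 5.12) = (0.804, 2.048)
b = 2.048

2.048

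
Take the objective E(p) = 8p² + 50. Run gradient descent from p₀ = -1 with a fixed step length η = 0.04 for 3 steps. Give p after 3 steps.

-0.046656

E′(p) = 16p
Step 1: E′(-1) = -16; p₁ = -1 − 0.04·(-16) = -0.36
Step 2: E′(-0.36) = -5.76; p₂ = -0.36 − 0.04·(-5.76) = -0.1296
Step 3: E′(-0.1296) = -2.0736; p₃ = -0.1296 − 0.04·(-2.0736) = -0.046656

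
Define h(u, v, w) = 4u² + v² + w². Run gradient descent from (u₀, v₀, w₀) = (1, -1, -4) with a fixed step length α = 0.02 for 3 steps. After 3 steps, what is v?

-0.884736

∇h = (8u, 2v, 2w)
(u₁, v₁, w₁) = (1, -1, -4) − 0.02·(8, -2, -8) = (0.84, -0.96, -3.84)
(u₂, v₂, w₂) = (0.84, -0.96, -3.84) − 0.02·(6.72, -1.92, -7.68) = (0.7056, -0.9216, -3.6864)
(u₃, v₃, w₃) = (0.7056, -0.9216, -3.6864) − 0.02·(5.6448, -1.8432, -7.3728) = (0.592704, -0.884736, -3.538944)
v = -0.884736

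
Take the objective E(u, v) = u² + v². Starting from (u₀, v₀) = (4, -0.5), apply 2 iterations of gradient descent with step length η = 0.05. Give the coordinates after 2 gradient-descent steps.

(3.24, -0.405)

∇E = (2u, 2v)
(u₁, v₁) = (4, -0.5) − 0.05·(8, -1) = (3.6, -0.45)
(u₂, v₂) = (3.6, -0.45) − 0.05·(7.2, -0.9) = (3.24, -0.405)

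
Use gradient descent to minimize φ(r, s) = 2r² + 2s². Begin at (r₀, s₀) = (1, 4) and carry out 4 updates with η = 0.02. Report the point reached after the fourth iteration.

∇φ = (4r, 4s)
Step 1: at (1, 4), ∇φ = (4, 16) → (1, 4) − 0.02·(4, 16) = (0.92, 3.68)
Step 2: at (0.92, 3.68), ∇φ = (3.68, 14.72) → (0.92, 3.68) − 0.02·(3.68, 14.72) = (0.8464, 3.3856)
Step 3: at (0.8464, 3.3856), ∇φ = (3.3856, 13.5424) → (0.8464, 3.3856) − 0.02·(3.3856, 13.5424) = (0.778688, 3.114752)
Step 4: at (0.778688, 3.114752), ∇φ = (3.114752, 12.459008) → (0.778688, 3.114752) − 0.02·(3.114752, 12.459008) = (0.71639296, 2.86557184)

(0.71639296, 2.86557184)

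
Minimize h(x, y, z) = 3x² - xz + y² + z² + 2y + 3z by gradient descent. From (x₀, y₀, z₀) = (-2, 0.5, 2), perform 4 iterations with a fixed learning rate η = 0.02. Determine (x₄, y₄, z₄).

(-1.08491152, 0.27401984, 1.35192064)

∇h = (6x - z, 2y + 2, -x + 2z + 3)
Step 1: at (-2, 0.5, 2), ∇h = (-14, 3, 9) → (-2, 0.5, 2) − 0.02·(-14, 3, 9) = (-1.72, 0.44, 1.82)
Step 2: at (-1.72, 0.44, 1.82), ∇h = (-12.14, 2.88, 8.36) → (-1.72, 0.44, 1.82) − 0.02·(-12.14, 2.88, 8.36) = (-1.4772, 0.3824, 1.6528)
Step 3: at (-1.4772, 0.3824, 1.6528), ∇h = (-10.516, 2.7648, 7.7828) → (-1.4772, 0.3824, 1.6528) − 0.02·(-10.516, 2.7648, 7.7828) = (-1.26688, 0.327104, 1.497144)
Step 4: at (-1.26688, 0.327104, 1.497144), ∇h = (-9.098424, 2.654208, 7.261168) → (-1.26688, 0.327104, 1.497144) − 0.02·(-9.098424, 2.654208, 7.261168) = (-1.08491152, 0.27401984, 1.35192064)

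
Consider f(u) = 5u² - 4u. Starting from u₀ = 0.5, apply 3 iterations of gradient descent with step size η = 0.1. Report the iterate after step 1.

f′(u) = 10u - 4
Step 1: f′(0.5) = 1; u₁ = 0.5 − 0.1·1 = 0.4

0.4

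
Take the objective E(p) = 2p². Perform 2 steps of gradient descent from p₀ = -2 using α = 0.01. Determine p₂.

E′(p) = 4p
Step 1: E′(-2) = -8; p₁ = -2 − 0.01·(-8) = -1.92
Step 2: E′(-1.92) = -7.68; p₂ = -1.92 − 0.01·(-7.68) = -1.8432

-1.8432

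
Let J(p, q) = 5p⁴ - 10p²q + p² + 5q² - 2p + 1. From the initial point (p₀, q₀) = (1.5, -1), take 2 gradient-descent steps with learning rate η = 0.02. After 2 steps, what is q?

-0.23582

∇J = (20p³ - 20pq + 2p - 2, -10p² + 10q)
Step 1: at (1.5, -1), ∇J = (98.5, -32.5) → (1.5, -1) − 0.02·(98.5, -32.5) = (-0.47, -0.35)
Step 2: at (-0.47, -0.35), ∇J = (-8.30646, -5.709) → (-0.47, -0.35) − 0.02·(-8.30646, -5.709) = (-0.3038708, -0.23582)
q = -0.23582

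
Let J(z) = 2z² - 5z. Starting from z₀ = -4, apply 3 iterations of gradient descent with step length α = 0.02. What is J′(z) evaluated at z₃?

-16.352448

J′(z) = 4z - 5
z₁ = -4 − 0.02·(-21) = -3.58
z₂ = -3.58 − 0.02·(-19.32) = -3.1936
z₃ = -3.1936 − 0.02·(-17.7744) = -2.838112
J′(z) at (-2.838112) = -16.352448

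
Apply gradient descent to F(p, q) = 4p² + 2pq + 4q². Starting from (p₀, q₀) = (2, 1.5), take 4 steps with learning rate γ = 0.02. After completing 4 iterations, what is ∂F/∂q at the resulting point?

6.26845696

∇F = (8p + 2q, 2p + 8q)
Step 1: at (2, 1.5), ∇F = (19, 16) → (2, 1.5) − 0.02·(19, 16) = (1.62, 1.18)
Step 2: at (1.62, 1.18), ∇F = (15.32, 12.68) → (1.62, 1.18) − 0.02·(15.32, 12.68) = (1.3136, 0.9264)
Step 3: at (1.3136, 0.9264), ∇F = (12.3616, 10.0384) → (1.3136, 0.9264) − 0.02·(12.3616, 10.0384) = (1.066368, 0.725632)
Step 4: at (1.066368, 0.725632), ∇F = (9.982208, 7.937792) → (1.066368, 0.725632) − 0.02·(9.982208, 7.937792) = (0.86672384, 0.56687616)
∂F/∂q at (0.86672384, 0.56687616) = 6.26845696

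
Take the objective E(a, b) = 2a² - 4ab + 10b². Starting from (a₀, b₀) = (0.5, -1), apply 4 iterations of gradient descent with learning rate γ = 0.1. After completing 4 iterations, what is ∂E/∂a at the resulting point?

7.6896

∇E = (4a - 4b, -4a + 20b)
Step 1: at (0.5, -1), ∇E = (6, -22) → (0.5, -1) − 0.1·(6, -22) = (-0.1, 1.2)
Step 2: at (-0.1, 1.2), ∇E = (-5.2, 24.4) → (-0.1, 1.2) − 0.1·(-5.2, 24.4) = (0.42, -1.24)
Step 3: at (0.42, -1.24), ∇E = (6.64, -26.48) → (0.42, -1.24) − 0.1·(6.64, -26.48) = (-0.244, 1.408)
Step 4: at (-0.244, 1.408), ∇E = (-6.608, 29.136) → (-0.244, 1.408) − 0.1·(-6.608, 29.136) = (0.4168, -1.5056)
∂E/∂a at (0.4168, -1.5056) = 7.6896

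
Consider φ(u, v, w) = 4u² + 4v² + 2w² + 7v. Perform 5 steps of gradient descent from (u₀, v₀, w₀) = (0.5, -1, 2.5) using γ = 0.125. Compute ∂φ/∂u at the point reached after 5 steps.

∇φ = (8u, 8v + 7, 4w)
Step 1: at (0.5, -1, 2.5), ∇φ = (4, -1, 10) → (0.5, -1, 2.5) − 0.125·(4, -1, 10) = (0, -0.875, 1.25)
Step 2: at (0, -0.875, 1.25), ∇φ = (0, 0, 5) → (0, -0.875, 1.25) − 0.125·(0, 0, 5) = (0, -0.875, 0.625)
Step 3: at (0, -0.875, 0.625), ∇φ = (0, 0, 2.5) → (0, -0.875, 0.625) − 0.125·(0, 0, 2.5) = (0, -0.875, 0.3125)
Step 4: at (0, -0.875, 0.3125), ∇φ = (0, 0, 1.25) → (0, -0.875, 0.3125) − 0.125·(0, 0, 1.25) = (0, -0.875, 0.15625)
Step 5: at (0, -0.875, 0.15625), ∇φ = (0, 0, 0.625) → (0, -0.875, 0.15625) − 0.125·(0, 0, 0.625) = (0, -0.875, 0.078125)
∂φ/∂u at (0, -0.875, 0.078125) = 0

0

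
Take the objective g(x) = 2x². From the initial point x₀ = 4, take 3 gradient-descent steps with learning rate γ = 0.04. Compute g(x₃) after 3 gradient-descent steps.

g′(x) = 4x
x₁ = 4 − 0.04·16 = 3.36
x₂ = 3.36 − 0.04·13.44 = 2.8224
x₃ = 2.8224 − 0.04·11.2896 = 2.370816
g(2.370816) = 11.241537011712

11.241537011712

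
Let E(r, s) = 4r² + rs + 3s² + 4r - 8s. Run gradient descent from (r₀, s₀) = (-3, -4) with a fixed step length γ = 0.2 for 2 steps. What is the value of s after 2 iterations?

0.64

∇E = (8r + s + 4, r + 6s - 8)
(r₁, s₁) = (-3, -4) − 0.2·(-24, -35) = (1.8, 3)
(r₂, s₂) = (1.8, 3) − 0.2·(21.4, 11.8) = (-2.48, 0.64)
s = 0.64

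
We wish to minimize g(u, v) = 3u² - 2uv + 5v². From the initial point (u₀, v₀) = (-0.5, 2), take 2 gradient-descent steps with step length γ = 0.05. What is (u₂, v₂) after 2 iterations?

(-0.01, 0.46)

∇g = (6u - 2v, -2u + 10v)
Step 1: at (-0.5, 2), ∇g = (-7, 21) → (-0.5, 2) − 0.05·(-7, 21) = (-0.15, 0.95)
Step 2: at (-0.15, 0.95), ∇g = (-2.8, 9.8) → (-0.15, 0.95) − 0.05·(-2.8, 9.8) = (-0.01, 0.46)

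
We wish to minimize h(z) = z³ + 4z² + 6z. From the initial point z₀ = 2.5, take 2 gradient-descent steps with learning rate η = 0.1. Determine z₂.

-2.1651875

h′(z) = 3z² + 8z + 6
z₁ = 2.5 − 0.1·44.75 = -1.975
z₂ = -1.975 − 0.1·1.901875 = -2.1651875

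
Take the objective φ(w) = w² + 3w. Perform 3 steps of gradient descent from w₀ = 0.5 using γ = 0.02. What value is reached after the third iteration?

φ′(w) = 2w + 3
w₁ = 0.5 − 0.02·4 = 0.42
w₂ = 0.42 − 0.02·3.84 = 0.3432
w₃ = 0.3432 − 0.02·3.6864 = 0.269472

0.269472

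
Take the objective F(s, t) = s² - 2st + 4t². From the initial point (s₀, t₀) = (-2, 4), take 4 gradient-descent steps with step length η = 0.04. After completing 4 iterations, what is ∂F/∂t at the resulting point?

∇F = (2s - 2t, -2s + 8t)
(s₁, t₁) = (-2, 4) − 0.04·(-12, 36) = (-1.52, 2.56)
(s₂, t₂) = (-1.52, 2.56) − 0.04·(-8.16, 23.52) = (-1.1936, 1.6192)
(s₃, t₃) = (-1.1936, 1.6192) − 0.04·(-5.6256, 15.3408) = (-0.968576, 1.005568)
(s₄, t₄) = (-0.968576, 1.005568) − 0.04·(-3.948288, 9.981696) = (-0.81064448, 0.60630016)
∂F/∂t at (-0.81064448, 0.60630016) = 6.47169024

6.47169024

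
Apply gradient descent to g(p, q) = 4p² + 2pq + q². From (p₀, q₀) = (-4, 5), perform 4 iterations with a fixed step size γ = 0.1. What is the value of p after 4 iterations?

-0.9456

∇g = (8p + 2q, 2p + 2q)
Step 1: at (-4, 5), ∇g = (-22, 2) → (-4, 5) − 0.1·(-22, 2) = (-1.8, 4.8)
Step 2: at (-1.8, 4.8), ∇g = (-4.8, 6) → (-1.8, 4.8) − 0.1·(-4.8, 6) = (-1.32, 4.2)
Step 3: at (-1.32, 4.2), ∇g = (-2.16, 5.76) → (-1.32, 4.2) − 0.1·(-2.16, 5.76) = (-1.104, 3.624)
Step 4: at (-1.104, 3.624), ∇g = (-1.584, 5.04) → (-1.104, 3.624) − 0.1·(-1.584, 5.04) = (-0.9456, 3.12)
p = -0.9456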